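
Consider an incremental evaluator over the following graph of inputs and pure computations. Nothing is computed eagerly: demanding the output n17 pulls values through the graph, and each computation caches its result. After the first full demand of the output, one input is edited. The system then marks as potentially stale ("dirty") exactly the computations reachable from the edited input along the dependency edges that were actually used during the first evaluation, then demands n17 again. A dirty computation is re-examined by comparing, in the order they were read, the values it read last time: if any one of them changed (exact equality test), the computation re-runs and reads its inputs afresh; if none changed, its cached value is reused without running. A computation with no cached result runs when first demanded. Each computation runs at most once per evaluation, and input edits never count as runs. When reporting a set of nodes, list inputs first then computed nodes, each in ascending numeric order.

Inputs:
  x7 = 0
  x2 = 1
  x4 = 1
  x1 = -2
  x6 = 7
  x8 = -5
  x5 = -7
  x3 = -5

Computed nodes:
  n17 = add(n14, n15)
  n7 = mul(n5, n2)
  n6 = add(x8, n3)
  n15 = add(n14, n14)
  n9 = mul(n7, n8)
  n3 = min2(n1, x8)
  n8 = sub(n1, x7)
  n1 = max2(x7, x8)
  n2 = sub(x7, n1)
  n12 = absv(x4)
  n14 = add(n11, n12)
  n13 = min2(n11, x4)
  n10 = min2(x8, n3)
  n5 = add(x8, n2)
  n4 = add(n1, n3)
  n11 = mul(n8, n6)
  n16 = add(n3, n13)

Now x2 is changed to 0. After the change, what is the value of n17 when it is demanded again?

Initial pass — values computed on the first demand:
  n1 = max2(0, -5) = 0
  n3 = min2(0, -5) = -5
  n6 = add(-5, -5) = -10
  n8 = sub(0, 0) = 0
  n11 = mul(0, -10) = 0
  n12 = absv(1) = 1
  n14 = add(0, 1) = 1
  n15 = add(1, 1) = 2
  n17 = add(1, 2) = 3

Second demand — change propagation:
  no demanded computation ever read x2, so the edit dirties nothing and nothing runs.

The important point: nothing the output needs ever reads x2, so the edit is invisible to it.

n17 now evaluates to 3.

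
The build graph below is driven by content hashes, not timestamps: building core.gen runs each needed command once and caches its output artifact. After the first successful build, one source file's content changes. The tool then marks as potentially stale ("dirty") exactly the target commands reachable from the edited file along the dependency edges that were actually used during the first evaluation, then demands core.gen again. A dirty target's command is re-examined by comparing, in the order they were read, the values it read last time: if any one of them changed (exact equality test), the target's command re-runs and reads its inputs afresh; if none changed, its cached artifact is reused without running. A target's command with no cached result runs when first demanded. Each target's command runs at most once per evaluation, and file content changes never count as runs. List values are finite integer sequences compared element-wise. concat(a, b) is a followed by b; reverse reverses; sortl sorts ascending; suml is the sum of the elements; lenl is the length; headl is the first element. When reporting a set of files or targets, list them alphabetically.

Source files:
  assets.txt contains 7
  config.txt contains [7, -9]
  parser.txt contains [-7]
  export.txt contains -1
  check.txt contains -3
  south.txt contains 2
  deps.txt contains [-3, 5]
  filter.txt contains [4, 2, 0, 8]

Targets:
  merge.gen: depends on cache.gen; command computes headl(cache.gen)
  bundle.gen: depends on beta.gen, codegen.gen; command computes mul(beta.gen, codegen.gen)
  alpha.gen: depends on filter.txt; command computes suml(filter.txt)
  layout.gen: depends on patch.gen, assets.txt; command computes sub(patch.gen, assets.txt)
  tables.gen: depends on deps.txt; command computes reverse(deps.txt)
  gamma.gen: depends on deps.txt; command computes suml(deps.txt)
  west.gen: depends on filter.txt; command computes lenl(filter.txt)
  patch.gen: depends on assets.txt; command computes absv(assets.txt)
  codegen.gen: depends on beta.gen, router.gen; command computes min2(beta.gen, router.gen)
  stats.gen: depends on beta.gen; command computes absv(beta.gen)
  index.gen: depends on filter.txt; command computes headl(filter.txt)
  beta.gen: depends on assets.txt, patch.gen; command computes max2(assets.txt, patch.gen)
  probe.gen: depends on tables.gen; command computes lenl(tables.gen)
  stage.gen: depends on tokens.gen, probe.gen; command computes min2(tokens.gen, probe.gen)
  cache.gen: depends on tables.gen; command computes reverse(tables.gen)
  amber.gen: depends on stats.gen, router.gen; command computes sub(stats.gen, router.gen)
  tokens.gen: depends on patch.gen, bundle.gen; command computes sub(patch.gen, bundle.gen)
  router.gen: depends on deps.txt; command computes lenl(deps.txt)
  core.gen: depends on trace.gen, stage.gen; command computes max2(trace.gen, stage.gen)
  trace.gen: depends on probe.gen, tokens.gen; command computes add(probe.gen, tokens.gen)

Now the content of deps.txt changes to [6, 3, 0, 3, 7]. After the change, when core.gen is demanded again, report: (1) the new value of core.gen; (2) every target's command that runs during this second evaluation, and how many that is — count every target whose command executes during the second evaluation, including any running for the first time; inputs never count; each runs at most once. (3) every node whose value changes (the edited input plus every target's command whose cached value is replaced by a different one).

core.gen now evaluates to -23.
Run set: bundle.gen, codegen.gen, core.gen, probe.gen, router.gen, stage.gen, tables.gen, tokens.gen, trace.gen (9 run).
Changed values: bundle.gen, codegen.gen, core.gen, deps.txt, probe.gen, router.gen, stage.gen, tables.gen, tokens.gen, trace.gen.

Initial pass — values computed on the first demand:
  patch.gen = absv(7) = 7
  beta.gen = max2(7, 7) = 7
  router.gen = lenl([-3, 5]) = 2
  codegen.gen = min2(7, 2) = 2
  bundle.gen = mul(7, 2) = 14
  tables.gen = reverse([-3, 5]) = [5, -3]
  probe.gen = lenl([5, -3]) = 2
  tokens.gen = sub(7, 14) = -7
  stage.gen = min2(-7, 2) = -7
  trace.gen = add(2, -7) = -5
  core.gen = max2(-5, -7) = -5

Second demand — change propagation:
  router.gen: re-runs because deps.txt [-3, 5]->[6, 3, 0, 3, 7]; new result 5.
  codegen.gen: re-runs because router.gen 2->5; new result 5.
  bundle.gen: re-runs because codegen.gen 2->5; new result 35.
  tables.gen: re-runs because deps.txt [-3, 5]->[6, 3, 0, 3, 7]; new result [7, 3, 0, 3, 6].
  probe.gen: re-runs because tables.gen [5, -3]->[7, 3, 0, 3, 6]; new result 5.
  tokens.gen: re-runs because bundle.gen 14->35; new result -28.
  stage.gen: re-runs because tokens.gen -7->-28; probe.gen 2->5; new result -28.
  trace.gen: re-runs because probe.gen 2->5; tokens.gen -7->-28; new result -23.
  core.gen: re-runs because trace.gen -5->-23; stage.gen -7->-28; new result -23.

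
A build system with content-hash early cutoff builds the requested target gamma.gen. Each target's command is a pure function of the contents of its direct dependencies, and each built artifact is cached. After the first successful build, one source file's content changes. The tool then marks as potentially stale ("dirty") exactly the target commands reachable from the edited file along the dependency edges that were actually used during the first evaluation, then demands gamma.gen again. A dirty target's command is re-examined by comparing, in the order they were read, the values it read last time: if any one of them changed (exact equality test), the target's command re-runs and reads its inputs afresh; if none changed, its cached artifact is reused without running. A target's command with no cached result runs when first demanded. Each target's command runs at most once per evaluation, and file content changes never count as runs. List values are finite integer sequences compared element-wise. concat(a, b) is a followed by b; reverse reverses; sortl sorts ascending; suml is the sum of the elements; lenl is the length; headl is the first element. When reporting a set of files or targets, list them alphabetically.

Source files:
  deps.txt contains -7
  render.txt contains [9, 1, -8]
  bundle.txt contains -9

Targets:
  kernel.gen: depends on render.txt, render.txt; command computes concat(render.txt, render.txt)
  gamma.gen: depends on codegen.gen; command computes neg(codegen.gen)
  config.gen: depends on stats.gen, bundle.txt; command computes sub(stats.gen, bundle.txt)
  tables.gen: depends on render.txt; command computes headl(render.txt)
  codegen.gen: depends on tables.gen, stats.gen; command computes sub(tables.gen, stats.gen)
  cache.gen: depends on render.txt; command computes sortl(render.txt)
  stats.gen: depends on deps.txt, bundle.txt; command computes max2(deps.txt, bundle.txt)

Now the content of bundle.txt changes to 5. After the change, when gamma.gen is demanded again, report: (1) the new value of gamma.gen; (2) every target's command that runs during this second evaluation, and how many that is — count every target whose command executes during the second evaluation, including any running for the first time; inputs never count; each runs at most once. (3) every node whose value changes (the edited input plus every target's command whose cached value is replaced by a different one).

New value of gamma.gen: -4.
Target commands that run: codegen.gen, gamma.gen, stats.gen — 3 in total.
Values that change: bundle.txt, codegen.gen, gamma.gen, stats.gen.

First evaluation (everything demanded from the output):
  stats.gen = max2(-7, -9) = -7
  tables.gen = headl([9, 1, -8]) = 9
  codegen.gen = sub(9, -7) = 16
  gamma.gen = neg(16) = -16

Propagation after the edit:
  stats.gen: runs — bundle.txt -9->5; result 5.
  codegen.gen: runs — stats.gen -7->5; result 4.
  gamma.gen: runs — codegen.gen 16->4; result -4.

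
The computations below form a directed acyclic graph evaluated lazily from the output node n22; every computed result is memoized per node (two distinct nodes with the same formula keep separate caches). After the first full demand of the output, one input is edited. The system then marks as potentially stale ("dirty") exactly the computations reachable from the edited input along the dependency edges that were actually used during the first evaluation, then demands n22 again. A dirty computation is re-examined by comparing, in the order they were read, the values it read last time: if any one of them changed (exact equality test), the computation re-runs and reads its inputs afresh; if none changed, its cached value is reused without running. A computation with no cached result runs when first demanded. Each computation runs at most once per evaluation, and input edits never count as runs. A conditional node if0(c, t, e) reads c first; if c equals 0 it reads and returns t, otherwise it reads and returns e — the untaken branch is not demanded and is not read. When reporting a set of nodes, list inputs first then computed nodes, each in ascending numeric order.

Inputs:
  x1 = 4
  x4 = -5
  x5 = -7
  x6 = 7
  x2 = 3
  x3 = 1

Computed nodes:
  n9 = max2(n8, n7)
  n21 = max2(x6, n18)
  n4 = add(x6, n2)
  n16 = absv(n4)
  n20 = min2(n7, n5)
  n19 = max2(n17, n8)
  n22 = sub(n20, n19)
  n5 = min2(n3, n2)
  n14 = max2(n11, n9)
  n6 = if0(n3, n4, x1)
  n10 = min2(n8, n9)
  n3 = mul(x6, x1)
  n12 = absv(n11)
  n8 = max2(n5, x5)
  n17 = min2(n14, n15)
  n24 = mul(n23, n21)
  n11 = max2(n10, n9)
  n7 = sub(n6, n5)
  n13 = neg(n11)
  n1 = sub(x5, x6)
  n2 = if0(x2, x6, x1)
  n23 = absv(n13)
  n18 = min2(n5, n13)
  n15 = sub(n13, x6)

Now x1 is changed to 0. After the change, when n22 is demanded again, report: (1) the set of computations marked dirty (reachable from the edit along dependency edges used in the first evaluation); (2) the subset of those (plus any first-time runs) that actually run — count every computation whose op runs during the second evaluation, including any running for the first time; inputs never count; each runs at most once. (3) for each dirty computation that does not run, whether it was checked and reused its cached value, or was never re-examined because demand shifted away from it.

First demand of the output computes:
  n2 = if0(x2=3 -> else branch x1) = 4
  n3 = mul(7, 4) = 28
  n5 = min2(28, 4) = 4
  n6 = if0(n3=28 -> else branch x1) = 4
  n7 = sub(4, 4) = 0
  n8 = max2(4, -7) = 4
  n9 = max2(4, 0) = 4
  n10 = min2(4, 4) = 4
  n11 = max2(4, 4) = 4
  n13 = neg(4) = -4
  n14 = max2(4, 4) = 4
  n15 = sub(-4, 7) = -11
  n17 = min2(4, -11) = -11
  n19 = max2(-11, 4) = 4
  n20 = min2(0, 4) = 0
  n22 = sub(0, 4) = -4

After the edit, cleaning proceeds:
  n2: a read changed (x1 4->0) — executes, giving 0.
  n3: a read changed (x1 4->0) — executes, giving 0.
  n4: had never run; runs now, result 7.
  n5: a read changed (n3 28->0; n2 4->0) — executes, giving 0.
  n6: a read changed (n3 28->0; x1 4->0) — executes, giving 7.
  n7: a read changed (n6 4->7; n5 4->0) — executes, giving 7.
  n8: a read changed (n5 4->0) — executes, giving 0.
  n9: a read changed (n8 4->0; n7 0->7) — executes, giving 7.
  n10: a read changed (n8 4->0; n9 4->7) — executes, giving 0.
  n11: a read changed (n10 4->0; n9 4->7) — executes, giving 7.
  n13: a read changed (n11 4->7) — executes, giving -7.
  n14: a read changed (n11 4->7; n9 4->7) — executes, giving 7.
  n15: a read changed (n13 -4->-7) — executes, giving -14.
  n17: a read changed (n14 4->7; n15 -11->-14) — executes, giving -14.
  n19: a read changed (n17 -11->-14; n8 4->0) — executes, giving 0.
  n20: a read changed (n7 0->7; n5 4->0) — executes, giving 0 — identical to its old value.
  n22: a read changed (n19 4->0) — executes, giving 0.

Note the branch switch — n4 had no cache and runs now for the first time.

The edit dirties: n2, n3, n5, n6, n7, n8, n9, n10, n11, n13, n14, n15, n17, n19, n20, n22.
17 computations run: n2, n3, n4, n5, n6, n7, n8, n9, n10, n11, n13, n14, n15, n17, n19, n20, n22.
No dirty computation escaped a run.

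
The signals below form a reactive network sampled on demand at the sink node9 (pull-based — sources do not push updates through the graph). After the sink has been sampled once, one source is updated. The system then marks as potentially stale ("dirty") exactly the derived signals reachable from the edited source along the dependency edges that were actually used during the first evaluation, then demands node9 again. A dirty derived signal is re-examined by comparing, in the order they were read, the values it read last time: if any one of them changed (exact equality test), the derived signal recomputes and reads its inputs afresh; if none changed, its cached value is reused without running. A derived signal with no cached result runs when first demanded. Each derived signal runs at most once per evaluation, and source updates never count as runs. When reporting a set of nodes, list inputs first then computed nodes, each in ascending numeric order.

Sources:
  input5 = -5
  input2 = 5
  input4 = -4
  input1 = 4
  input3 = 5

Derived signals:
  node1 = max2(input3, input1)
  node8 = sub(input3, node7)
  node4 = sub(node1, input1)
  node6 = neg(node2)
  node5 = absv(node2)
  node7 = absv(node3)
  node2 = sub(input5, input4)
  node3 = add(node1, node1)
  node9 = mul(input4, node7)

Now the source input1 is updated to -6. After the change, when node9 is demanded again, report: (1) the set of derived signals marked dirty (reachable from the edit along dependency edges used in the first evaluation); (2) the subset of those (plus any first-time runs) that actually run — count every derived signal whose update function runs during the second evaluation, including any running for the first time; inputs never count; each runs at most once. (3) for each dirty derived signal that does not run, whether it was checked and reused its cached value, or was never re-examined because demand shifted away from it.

Dirty set: node1, node3, node7, node9.
Run set: node1 (1 run).
Re-examined without running (cache reused): node3, node7, node9.
The important point: node1 recomputes to an identical value, and the output ends up unchanged.

Initial pass — values computed on the first demand:
  node1 = max2(5, 4) = 5
  node3 = add(5, 5) = 10
  node7 = absv(10) = 10
  node9 = mul(-4, 10) = -40

Second demand — change propagation:
  node1: re-runs because input1 4->-6; new result 5 (unchanged).
  node3: re-examined; everything it read last time is the same (node1 unchanged, node1 unchanged) — cache 10 kept, no run.
  node7: re-examined; everything it read last time is the same (node3 unchanged) — cache 10 kept, no run.
  node9: re-examined; everything it read last time is the same (input4 unchanged, node7 unchanged) — cache -40 kept, no run.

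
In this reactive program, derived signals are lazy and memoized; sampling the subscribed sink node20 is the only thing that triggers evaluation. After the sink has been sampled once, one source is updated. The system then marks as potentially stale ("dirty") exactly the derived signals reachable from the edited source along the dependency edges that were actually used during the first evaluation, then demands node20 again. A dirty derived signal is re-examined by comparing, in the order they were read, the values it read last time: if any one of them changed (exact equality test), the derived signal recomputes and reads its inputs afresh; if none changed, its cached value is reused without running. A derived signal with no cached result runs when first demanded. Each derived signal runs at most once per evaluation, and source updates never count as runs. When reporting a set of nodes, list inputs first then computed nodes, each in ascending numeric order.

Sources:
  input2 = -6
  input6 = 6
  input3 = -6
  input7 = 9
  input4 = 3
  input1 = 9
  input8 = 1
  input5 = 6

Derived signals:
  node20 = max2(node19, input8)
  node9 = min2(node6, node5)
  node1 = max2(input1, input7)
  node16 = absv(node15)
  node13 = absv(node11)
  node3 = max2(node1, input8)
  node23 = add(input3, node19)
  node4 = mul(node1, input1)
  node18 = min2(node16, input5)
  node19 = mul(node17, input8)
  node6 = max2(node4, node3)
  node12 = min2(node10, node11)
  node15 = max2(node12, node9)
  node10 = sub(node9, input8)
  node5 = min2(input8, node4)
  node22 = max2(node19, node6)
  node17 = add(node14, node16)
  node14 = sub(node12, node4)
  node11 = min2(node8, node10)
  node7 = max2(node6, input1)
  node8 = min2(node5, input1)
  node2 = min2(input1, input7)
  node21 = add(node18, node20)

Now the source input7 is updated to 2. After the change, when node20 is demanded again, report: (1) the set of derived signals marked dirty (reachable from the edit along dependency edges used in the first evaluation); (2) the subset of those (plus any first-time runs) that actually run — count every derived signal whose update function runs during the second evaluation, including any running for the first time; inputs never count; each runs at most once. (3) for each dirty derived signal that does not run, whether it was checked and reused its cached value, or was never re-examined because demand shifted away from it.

The edit dirties: node1, node3, node4, node5, node6, node8, node9, node10, node11, node12, node14, node15, node16, node17, node19, node20.
1 derived signals run: node1.
Cache hits after checking: node3, node4, node5, node6, node8, node9, node10, node11, node12, node14, node15, node16, node17, node19, node20.
Note the absorption at node1: it re-runs yet its value is the same, leaving the output's value untouched.

First demand of the output computes:
  node1 = max2(9, 9) = 9
  node3 = max2(9, 1) = 9
  node4 = mul(9, 9) = 81
  node5 = min2(1, 81) = 1
  node6 = max2(81, 9) = 81
  node8 = min2(1, 9) = 1
  node9 = min2(81, 1) = 1
  node10 = sub(1, 1) = 0
  node11 = min2(1, 0) = 0
  node12 = min2(0, 0) = 0
  node14 = sub(0, 81) = -81
  node15 = max2(0, 1) = 1
  node16 = absv(1) = 1
  node17 = add(-81, 1) = -80
  node19 = mul(-80, 1) = -80
  node20 = max2(-80, 1) = 1

After the edit, cleaning proceeds:
  node1: a read changed (input7 9->2) — executes, giving 9 — identical to its old value.
  node3: dirty, but its reads are unchanged (node1 unchanged, input8 unchanged); cached 9 stands.
  node4: dirty, but its reads are unchanged (node1 unchanged, input1 unchanged); cached 81 stands.
  node5: dirty, but its reads are unchanged (input8 unchanged, node4 unchanged); cached 1 stands.
  node6: dirty, but its reads are unchanged (node4 unchanged, node3 unchanged); cached 81 stands.
  node8: dirty, but its reads are unchanged (node5 unchanged, input1 unchanged); cached 1 stands.
  node9: dirty, but its reads are unchanged (node6 unchanged, node5 unchanged); cached 1 stands.
  node10: dirty, but its reads are unchanged (node9 unchanged, input8 unchanged); cached 0 stands.
  node11: dirty, but its reads are unchanged (node8 unchanged, node10 unchanged); cached 0 stands.
  node12: dirty, but its reads are unchanged (node10 unchanged, node11 unchanged); cached 0 stands.
  node14: dirty, but its reads are unchanged (node12 unchanged, node4 unchanged); cached -81 stands.
  node15: dirty, but its reads are unchanged (node12 unchanged, node9 unchanged); cached 1 stands.
  node16: dirty, but its reads are unchanged (node15 unchanged); cached 1 stands.
  node17: dirty, but its reads are unchanged (node14 unchanged, node16 unchanged); cached -80 stands.
  node19: dirty, but its reads are unchanged (node17 unchanged, input8 unchanged); cached -80 stands.
  node20: dirty, but its reads are unchanged (node19 unchanged, input8 unchanged); cached 1 stands.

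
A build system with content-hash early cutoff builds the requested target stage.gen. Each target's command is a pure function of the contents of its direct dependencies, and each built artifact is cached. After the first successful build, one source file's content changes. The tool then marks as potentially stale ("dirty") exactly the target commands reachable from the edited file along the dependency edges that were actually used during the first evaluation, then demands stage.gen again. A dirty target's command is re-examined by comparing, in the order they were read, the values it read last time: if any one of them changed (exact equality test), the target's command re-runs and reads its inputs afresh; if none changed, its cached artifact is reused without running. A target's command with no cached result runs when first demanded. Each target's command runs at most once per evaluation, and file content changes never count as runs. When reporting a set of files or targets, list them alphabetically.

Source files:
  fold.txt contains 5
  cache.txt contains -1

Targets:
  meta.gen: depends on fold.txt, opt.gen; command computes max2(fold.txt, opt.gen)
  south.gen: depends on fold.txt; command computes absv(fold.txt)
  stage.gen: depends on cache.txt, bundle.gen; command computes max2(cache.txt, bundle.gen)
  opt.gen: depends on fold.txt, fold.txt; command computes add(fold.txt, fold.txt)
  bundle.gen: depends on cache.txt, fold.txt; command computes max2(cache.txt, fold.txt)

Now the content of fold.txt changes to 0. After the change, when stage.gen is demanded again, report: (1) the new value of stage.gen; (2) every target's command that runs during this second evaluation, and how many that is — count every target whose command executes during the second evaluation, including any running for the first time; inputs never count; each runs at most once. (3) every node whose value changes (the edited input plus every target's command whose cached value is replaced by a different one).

New value of stage.gen: 0.
Target commands that run: bundle.gen, stage.gen — 2 in total.
Values that change: bundle.gen, fold.txt, stage.gen.

First evaluation (everything demanded from the output):
  bundle.gen = max2(-1, 5) = 5
  stage.gen = max2(-1, 5) = 5

Propagation after the edit:
  bundle.gen: runs — fold.txt 5->0; result 0.
  stage.gen: runs — bundle.gen 5->0; result 0.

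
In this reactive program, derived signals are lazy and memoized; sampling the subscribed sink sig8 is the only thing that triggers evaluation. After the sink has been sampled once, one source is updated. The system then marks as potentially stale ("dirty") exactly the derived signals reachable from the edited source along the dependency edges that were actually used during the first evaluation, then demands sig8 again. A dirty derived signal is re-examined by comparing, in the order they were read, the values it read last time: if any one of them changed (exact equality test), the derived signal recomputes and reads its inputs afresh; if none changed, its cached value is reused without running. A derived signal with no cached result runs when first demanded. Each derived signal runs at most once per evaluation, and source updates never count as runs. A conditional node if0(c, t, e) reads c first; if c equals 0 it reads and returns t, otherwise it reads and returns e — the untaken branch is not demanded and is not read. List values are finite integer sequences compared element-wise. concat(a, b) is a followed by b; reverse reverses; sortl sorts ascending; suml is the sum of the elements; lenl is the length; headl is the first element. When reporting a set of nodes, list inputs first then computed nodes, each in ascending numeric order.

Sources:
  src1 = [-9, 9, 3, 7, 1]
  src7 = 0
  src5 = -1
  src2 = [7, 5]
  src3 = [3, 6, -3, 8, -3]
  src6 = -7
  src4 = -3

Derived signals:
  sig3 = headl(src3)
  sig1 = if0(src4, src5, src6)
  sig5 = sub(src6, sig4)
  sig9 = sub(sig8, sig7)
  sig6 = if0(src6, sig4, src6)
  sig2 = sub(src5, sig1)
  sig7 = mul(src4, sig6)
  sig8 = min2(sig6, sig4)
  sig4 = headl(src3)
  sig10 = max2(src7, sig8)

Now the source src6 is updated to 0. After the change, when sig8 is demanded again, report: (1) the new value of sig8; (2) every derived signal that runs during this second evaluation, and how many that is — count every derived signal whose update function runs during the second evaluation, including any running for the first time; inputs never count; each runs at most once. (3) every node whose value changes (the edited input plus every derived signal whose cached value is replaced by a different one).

Demanding sig8 again yields 3.
2 derived signals run: sig6, sig8.
The nodes whose values change: src6, sig6, sig8.

First demand of the output computes:
  sig4 = headl([3, 6, -3, 8, -3]) = 3
  sig6 = if0(src6=-7 -> else branch src6) = -7
  sig8 = min2(-7, 3) = -7

After the edit, cleaning proceeds:
  sig6: a read changed (src6 -7->0; src6 -7->0) — executes, giving 3.
  sig8: a read changed (sig6 -7->3) — executes, giving 3.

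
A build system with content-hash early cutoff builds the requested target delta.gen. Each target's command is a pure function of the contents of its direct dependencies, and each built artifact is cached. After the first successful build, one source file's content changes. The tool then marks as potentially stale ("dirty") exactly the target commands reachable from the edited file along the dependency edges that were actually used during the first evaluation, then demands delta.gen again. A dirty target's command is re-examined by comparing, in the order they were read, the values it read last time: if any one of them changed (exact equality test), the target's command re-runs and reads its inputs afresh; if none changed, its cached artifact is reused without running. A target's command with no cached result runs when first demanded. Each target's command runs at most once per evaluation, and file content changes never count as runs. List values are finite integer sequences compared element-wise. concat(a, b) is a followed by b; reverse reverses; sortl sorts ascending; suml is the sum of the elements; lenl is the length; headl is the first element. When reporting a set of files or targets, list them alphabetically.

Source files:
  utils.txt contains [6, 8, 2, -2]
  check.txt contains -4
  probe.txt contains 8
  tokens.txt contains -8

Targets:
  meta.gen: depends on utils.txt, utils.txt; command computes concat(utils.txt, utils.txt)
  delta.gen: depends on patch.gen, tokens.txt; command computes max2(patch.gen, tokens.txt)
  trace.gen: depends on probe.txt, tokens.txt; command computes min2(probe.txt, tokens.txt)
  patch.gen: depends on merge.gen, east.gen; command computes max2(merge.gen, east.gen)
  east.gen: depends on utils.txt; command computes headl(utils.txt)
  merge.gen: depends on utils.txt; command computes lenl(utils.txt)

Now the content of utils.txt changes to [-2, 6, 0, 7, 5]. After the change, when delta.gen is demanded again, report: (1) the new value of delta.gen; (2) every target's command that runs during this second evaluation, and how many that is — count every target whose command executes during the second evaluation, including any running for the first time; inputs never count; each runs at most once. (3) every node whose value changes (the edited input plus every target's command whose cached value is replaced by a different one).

New value of delta.gen: 5.
Target commands that run: delta.gen, east.gen, merge.gen, patch.gen — 4 in total.
Values that change: delta.gen, east.gen, merge.gen, patch.gen, utils.txt.

First evaluation (everything demanded from the output):
  east.gen = headl([6, 8, 2, -2]) = 6
  merge.gen = lenl([6, 8, 2, -2]) = 4
  patch.gen = max2(4, 6) = 6
  delta.gen = max2(6, -8) = 6

Propagation after the edit:
  east.gen: runs — utils.txt [6, 8, 2, -2]->[-2, 6, 0, 7, 5]; result -2.
  merge.gen: runs — utils.txt [6, 8, 2, -2]->[-2, 6, 0, 7, 5]; result 5.
  patch.gen: runs — merge.gen 4->5; east.gen 6->-2; result 5.
  delta.gen: runs — patch.gen 6->5; result 5.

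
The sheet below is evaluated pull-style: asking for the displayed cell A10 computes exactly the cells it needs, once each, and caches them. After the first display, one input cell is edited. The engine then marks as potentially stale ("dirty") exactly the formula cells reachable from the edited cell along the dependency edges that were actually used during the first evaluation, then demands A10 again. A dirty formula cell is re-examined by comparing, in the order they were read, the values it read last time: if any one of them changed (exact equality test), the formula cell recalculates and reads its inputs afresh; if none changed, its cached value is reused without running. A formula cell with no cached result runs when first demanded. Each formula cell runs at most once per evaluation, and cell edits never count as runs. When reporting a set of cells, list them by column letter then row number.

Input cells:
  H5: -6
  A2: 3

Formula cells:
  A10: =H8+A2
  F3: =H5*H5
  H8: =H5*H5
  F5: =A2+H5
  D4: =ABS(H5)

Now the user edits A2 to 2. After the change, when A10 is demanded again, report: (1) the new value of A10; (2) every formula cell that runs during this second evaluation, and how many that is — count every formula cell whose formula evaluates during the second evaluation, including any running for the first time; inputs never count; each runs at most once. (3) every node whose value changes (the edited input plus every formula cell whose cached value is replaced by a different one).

Demanding A10 again yields 38.
1 formula cells run: A10.
The nodes whose values change: A2, A10.

First demand of the output computes:
  H8 = -6 * -6 = 36
  A10 = 36 + 3 = 39

After the edit, cleaning proceeds:
  A10: a read changed (A2 3->2) — executes, giving 38.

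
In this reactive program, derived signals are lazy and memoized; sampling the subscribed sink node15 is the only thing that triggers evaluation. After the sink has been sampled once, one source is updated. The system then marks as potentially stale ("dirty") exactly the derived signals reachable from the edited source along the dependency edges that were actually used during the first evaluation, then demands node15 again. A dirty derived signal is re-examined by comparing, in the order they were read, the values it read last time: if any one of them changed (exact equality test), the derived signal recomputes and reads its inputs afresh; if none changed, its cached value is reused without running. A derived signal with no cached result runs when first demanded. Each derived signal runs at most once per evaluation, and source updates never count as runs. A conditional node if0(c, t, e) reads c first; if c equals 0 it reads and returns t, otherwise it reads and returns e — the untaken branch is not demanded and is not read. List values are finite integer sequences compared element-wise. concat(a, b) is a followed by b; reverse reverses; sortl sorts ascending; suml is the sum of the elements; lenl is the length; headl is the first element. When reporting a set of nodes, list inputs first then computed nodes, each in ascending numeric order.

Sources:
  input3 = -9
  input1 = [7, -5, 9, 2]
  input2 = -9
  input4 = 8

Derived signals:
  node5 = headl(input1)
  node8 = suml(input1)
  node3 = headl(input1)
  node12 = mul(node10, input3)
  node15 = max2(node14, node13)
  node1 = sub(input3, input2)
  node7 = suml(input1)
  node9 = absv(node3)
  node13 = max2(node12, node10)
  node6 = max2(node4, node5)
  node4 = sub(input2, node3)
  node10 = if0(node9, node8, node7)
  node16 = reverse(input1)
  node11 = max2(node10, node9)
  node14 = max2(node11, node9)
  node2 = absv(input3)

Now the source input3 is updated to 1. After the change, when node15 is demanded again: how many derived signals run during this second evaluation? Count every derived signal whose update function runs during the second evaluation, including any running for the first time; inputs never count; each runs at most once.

First demand of the output computes:
  node3 = headl([7, -5, 9, 2]) = 7
  node7 = suml([7, -5, 9, 2]) = 13
  node9 = absv(7) = 7
  node10 = if0(node9=7 -> else branch node7) = 13
  node11 = max2(13, 7) = 13
  node12 = mul(13, -9) = -117
  node13 = max2(-117, 13) = 13
  node14 = max2(13, 7) = 13
  node15 = max2(13, 13) = 13

After the edit, cleaning proceeds:
  node12: a read changed (input3 -9->1) — executes, giving 13.
  node13: a read changed (node12 -117->13) — executes, giving 13 — identical to its old value.
  node15: dirty, but its reads are unchanged (node14 unchanged, node13 unchanged); cached 13 stands.

Note the absorption at node13: it re-runs yet its value is the same, leaving the output's value untouched.

2 derived signals run: node12, node13.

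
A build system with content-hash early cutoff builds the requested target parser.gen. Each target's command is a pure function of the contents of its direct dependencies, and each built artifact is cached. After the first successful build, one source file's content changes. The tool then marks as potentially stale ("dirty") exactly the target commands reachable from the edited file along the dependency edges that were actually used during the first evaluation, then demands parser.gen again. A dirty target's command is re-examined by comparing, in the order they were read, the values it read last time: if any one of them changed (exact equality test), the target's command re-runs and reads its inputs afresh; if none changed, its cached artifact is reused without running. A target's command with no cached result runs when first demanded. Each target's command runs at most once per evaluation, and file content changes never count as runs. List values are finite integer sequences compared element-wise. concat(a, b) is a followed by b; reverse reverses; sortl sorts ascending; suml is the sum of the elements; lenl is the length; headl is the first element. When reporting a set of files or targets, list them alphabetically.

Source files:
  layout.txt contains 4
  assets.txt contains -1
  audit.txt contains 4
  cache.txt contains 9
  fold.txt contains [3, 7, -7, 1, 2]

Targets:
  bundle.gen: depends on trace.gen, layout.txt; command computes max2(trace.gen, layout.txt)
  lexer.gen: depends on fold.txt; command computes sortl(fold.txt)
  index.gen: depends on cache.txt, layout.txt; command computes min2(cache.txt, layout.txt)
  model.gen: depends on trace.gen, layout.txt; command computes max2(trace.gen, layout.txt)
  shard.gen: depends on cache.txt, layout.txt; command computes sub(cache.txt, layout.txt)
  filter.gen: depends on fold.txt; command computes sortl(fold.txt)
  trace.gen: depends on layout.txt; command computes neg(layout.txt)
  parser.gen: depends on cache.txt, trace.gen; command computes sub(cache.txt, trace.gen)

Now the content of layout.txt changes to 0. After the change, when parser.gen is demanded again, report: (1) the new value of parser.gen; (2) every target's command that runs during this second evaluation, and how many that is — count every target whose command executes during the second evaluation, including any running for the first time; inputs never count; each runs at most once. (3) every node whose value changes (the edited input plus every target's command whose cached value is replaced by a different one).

First evaluation (everything demanded from the output):
  trace.gen = neg(4) = -4
  parser.gen = sub(9, -4) = 13

Propagation after the edit:
  trace.gen: runs — layout.txt 4->0; result 0.
  parser.gen: runs — trace.gen -4->0; result 9.

New value of parser.gen: 9.
Target commands that run: parser.gen, trace.gen — 2 in total.
Values that change: layout.txt, parser.gen, trace.gen.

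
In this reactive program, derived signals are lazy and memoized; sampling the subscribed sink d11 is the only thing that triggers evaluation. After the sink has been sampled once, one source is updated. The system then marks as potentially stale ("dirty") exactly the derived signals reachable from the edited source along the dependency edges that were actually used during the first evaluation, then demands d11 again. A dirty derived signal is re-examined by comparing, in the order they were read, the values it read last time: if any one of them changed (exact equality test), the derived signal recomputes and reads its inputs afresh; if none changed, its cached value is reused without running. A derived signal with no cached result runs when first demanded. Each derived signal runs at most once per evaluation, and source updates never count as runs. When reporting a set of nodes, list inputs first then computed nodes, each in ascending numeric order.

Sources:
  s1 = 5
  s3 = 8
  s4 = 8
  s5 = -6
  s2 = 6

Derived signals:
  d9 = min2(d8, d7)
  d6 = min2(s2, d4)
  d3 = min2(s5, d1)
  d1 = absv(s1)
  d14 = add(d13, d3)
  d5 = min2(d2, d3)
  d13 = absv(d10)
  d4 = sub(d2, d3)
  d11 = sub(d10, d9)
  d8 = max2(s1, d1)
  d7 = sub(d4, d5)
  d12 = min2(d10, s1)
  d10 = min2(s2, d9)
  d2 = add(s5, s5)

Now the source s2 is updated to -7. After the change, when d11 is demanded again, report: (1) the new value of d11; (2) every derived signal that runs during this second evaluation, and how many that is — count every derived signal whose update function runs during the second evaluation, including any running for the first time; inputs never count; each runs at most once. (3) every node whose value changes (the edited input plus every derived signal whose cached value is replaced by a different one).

Demanding d11 again yields -12.
2 derived signals run: d10, d11.
The nodes whose values change: s2, d10, d11.

First demand of the output computes:
  d1 = absv(5) = 5
  d2 = add(-6, -6) = -12
  d3 = min2(-6, 5) = -6
  d4 = sub(-12, -6) = -6
  d5 = min2(-12, -6) = -12
  d7 = sub(-6, -12) = 6
  d8 = max2(5, 5) = 5
  d9 = min2(5, 6) = 5
  d10 = min2(6, 5) = 5
  d11 = sub(5, 5) = 0

After the edit, cleaning proceeds:
  d10: a read changed (s2 6->-7) — executes, giving -7.
  d11: a read changed (d10 5->-7) — executes, giving -12.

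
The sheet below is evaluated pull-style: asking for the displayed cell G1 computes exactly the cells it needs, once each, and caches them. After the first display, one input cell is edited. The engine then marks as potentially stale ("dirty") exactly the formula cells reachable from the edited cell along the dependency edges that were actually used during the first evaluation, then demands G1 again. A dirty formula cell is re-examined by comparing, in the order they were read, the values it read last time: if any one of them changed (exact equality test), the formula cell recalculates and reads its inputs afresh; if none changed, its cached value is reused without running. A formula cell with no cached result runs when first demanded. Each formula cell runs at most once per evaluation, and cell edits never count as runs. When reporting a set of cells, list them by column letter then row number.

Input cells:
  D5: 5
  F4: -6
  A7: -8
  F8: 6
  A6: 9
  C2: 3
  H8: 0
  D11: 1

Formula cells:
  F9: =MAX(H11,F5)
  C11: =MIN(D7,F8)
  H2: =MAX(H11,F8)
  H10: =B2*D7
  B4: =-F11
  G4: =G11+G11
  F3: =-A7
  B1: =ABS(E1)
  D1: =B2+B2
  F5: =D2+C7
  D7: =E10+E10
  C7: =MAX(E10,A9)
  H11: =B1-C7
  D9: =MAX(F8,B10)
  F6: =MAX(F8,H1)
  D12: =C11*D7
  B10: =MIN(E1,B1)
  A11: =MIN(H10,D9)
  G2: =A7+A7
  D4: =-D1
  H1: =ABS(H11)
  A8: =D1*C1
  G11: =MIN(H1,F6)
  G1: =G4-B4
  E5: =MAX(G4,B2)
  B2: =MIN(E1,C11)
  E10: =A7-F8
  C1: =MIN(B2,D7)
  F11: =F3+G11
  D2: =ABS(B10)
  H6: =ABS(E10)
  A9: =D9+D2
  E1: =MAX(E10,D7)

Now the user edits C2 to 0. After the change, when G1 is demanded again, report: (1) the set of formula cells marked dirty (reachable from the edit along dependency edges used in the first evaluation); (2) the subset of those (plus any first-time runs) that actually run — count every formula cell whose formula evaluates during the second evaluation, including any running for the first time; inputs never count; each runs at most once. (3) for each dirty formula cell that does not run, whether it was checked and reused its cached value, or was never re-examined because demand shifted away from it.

The edit dirties: none.
0 formula cells run: none.
No dirty formula cell escaped a run.
Note the shortcut — nothing in the graph depends on C2 at all, so no recomputation happens.

First demand of the output computes:
  E10 = -8 - 6 = -14
  D7 = -14 + -14 = -28
  E1 = MAX(-14, -28) = -14
  B1 = ABS(-14) = 14
  B10 = MIN(-14, 14) = -14
  D2 = ABS(-14) = 14
  D9 = MAX(6, -14) = 6
  A9 = 6 + 14 = 20
  C7 = MAX(-14, 20) = 20
  F3 = -(-8) = 8
  H11 = 14 - 20 = -6
  H1 = ABS(-6) = 6
  F6 = MAX(6, 6) = 6
  G11 = MIN(6, 6) = 6
  F11 = 8 + 6 = 14
  B4 = -(14) = -14
  G4 = 6 + 6 = 12
  G1 = 12 - -14 = 26

After the edit, cleaning proceeds:
  no node depends on C2 at all; the second demand re-runs nothing.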